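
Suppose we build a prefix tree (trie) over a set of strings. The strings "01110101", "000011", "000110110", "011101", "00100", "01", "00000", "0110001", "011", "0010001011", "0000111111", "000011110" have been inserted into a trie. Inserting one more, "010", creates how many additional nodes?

The longest prefix of "010" already in the trie is "01" (length 2).
Each of the 1 remaining characters creates one node.

1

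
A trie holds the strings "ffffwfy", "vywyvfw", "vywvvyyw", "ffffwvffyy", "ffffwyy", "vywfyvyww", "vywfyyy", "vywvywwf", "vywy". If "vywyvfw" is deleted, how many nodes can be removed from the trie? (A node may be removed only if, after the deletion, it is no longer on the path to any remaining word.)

Walk "vywyvfw" from the leaf back toward the root, removing each node that no remaining word uses.
The suffix "vfw" (3 nodes) is used only by "vywyvfw"; "vywy" is itself a stored word, so pruning stops there.
Nodes removed: 3

3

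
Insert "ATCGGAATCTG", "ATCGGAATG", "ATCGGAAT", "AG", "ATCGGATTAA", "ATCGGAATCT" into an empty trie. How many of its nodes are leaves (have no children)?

A leaf is a node with no children — equivalently, the end of a word that is not a proper prefix of any other stored word.
Those words: "AG", "ATCGGAATCTG", "ATCGGAATG", "ATCGGATTAA"
Leaf count: 4

4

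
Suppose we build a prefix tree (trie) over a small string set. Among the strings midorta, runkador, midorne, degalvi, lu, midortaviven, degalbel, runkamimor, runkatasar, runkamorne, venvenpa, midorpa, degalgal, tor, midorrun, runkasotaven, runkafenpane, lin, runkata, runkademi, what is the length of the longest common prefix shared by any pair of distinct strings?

The deepest shared node is where two words last agree before diverging.
"midorta" and "midortaviven" agree on "midorta" (7 characters) before diverging; nothing deeper is shared.
Longest shared-prefix length: 7

7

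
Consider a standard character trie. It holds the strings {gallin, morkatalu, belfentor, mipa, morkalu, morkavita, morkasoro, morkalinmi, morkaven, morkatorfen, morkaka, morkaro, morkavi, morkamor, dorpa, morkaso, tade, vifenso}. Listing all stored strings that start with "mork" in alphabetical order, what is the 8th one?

Words with prefix "mork", in lexicographic order: "morkaka", "morkalinmi", "morkalu", "morkamor", "morkaro", "morkaso", "morkasoro", "morkatalu", "morkatorfen", "morkaven", "morkavi", "morkavita"
The 8th is morkatalu.

morkatalu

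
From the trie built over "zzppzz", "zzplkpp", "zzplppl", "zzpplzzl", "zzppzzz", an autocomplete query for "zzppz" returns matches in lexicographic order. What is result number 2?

zzppzzz

Words with prefix "zzppz", in lexicographic order: "zzppzz", "zzppzzz"
Position 2: zzppzzz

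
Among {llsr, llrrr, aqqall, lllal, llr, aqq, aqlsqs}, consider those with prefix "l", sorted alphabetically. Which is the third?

llrrr

Words with prefix "l", in lexicographic order: "lllal", "llr", "llrrr", "llsr"
The 3rd is llrrr.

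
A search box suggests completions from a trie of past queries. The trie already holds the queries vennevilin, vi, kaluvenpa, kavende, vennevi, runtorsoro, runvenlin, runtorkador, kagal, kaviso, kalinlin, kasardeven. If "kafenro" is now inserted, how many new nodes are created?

5

"ka" is already a path in the trie; the remaining "fenro" must be added.
New nodes needed: |"kafenro"| − 2 = 7 − 2 = 5.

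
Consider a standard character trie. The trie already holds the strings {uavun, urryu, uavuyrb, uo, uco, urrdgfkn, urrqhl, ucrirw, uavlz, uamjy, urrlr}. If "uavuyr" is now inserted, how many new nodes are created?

"uavuyr" is already a full path in the trie; only an end-marker is added.
No new nodes are needed: 0.

0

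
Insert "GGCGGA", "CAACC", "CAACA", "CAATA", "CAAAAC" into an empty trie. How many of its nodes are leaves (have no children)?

5

Leaves are exactly the stored words that no other stored word extends.
Those words: "CAAAAC", "CAACA", "CAACC", "CAATA", "GGCGGA"
Leaf count: 5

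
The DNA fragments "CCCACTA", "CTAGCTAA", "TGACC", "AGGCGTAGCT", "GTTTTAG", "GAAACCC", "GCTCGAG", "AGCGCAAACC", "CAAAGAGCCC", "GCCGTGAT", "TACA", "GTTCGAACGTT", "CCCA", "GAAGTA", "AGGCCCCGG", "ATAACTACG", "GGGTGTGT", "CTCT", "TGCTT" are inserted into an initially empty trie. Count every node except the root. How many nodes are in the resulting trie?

110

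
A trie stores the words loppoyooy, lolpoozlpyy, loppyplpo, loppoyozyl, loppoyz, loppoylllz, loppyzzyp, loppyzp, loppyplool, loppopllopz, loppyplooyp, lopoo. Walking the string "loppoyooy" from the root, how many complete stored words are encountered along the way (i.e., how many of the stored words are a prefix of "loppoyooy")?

Traverse "loppoyooy" character by character; count nodes along the way that are marked as word ends.
Prefixes of the query that are stored words: "loppoyooy"
Count: 1

1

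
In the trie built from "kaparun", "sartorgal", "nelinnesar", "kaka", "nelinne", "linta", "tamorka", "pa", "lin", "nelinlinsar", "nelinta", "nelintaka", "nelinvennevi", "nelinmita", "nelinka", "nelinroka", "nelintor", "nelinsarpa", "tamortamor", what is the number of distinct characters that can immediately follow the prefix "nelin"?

The children of the "nelin" node are the distinct next characters among strings starting with "nelin".
Characters that immediately follow "nelin" among the stored strings: {k, l, m, n, r, s, t, v}.
That node has 8 child edges.

8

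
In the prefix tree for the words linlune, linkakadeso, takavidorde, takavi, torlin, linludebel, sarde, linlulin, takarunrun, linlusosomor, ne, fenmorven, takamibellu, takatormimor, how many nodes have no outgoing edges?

A leaf is a node with no children — equivalently, the end of a word that is not a proper prefix of any other stored word.
Those words: "fenmorven", "linkakadeso", "linludebel", "linlulin", "linlune", "linlusosomor", "ne", "sarde", "takamibellu", "takarunrun", "takatormimor", "takavidorde", "torlin"
Leaf count: 13

13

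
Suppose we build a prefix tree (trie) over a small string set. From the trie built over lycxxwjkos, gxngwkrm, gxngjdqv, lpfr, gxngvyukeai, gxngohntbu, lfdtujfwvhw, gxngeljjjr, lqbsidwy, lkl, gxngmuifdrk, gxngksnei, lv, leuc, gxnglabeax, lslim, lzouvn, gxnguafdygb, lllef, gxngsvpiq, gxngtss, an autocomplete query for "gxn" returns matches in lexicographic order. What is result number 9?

gxnguafdygb

Filter for "gxn…" and sort: "gxngeljjjr", "gxngjdqv", "gxngksnei", "gxnglabeax", "gxngmuifdrk", "gxngohntbu", "gxngsvpiq", "gxngtss", "gxnguafdygb", "gxngvyukeai", "gxngwkrm"
The 9th is gxnguafdygb.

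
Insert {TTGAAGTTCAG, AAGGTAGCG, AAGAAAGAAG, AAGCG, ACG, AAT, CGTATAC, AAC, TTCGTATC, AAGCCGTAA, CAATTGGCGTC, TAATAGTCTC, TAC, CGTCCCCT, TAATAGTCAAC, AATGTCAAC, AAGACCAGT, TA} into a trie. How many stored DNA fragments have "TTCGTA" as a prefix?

Walk to "TTCGTA"; the words in its subtree are exactly those with that prefix.
Words under "TTCGTA": TTCGTATC
Count: 1

1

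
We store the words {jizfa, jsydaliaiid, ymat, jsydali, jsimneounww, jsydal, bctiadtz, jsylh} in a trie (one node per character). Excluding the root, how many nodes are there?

Insert word by word; a character creates a node only if that edge doesn't already exist:
  "jizfa" → 5 new (j, i, z, f, a)
  "jsydaliaiid" → prefix "j" already present; 10 new (s, y, d, a, l, i, a, i, i, d)
  "ymat" → 4 new (y, m, a, t)
  "jsydali" → prefix "jsydali" already present; 0 new (none)
  "jsimneounww" → prefix "js" already present; 9 new (i, m, n, e, o, u, n, w, w)
  "jsydal" → prefix "jsydal" already present; 0 new (none)
  "bctiadtz" → 8 new (b, c, t, i, a, d, t, z)
  "jsylh" → prefix "jsy" already present; 2 new (l, h)
Total nodes = 5 + 10 + 4 + 0 + 9 + 0 + 8 + 2 = 38

38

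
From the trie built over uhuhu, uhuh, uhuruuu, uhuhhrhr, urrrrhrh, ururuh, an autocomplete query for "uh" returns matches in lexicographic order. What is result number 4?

uhuruuu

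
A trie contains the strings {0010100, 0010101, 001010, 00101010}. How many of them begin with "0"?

Filter for entries beginning with "0":
Words under "0": 001010, 0010100, 0010101, 00101010
Count: 4

4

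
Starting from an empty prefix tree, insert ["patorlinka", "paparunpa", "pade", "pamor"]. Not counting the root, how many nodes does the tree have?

22

For each word, the new-node count is its length minus the longest prefix already in the trie:
  "patorlinka" → 10 new (p, a, t, o, r, l, i, n, k, a)
  "paparunpa" → prefix "pa" already present; 7 new (p, a, r, u, n, p, a)
  "pade" → prefix "pa" already present; 2 new (d, e)
  "pamor" → prefix "pa" already present; 3 new (m, o, r)
Total nodes = 10 + 7 + 2 + 3 = 22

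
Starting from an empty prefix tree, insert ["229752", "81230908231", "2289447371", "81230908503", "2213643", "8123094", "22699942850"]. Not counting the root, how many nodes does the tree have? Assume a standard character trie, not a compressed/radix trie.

43

Trace insertions, counting only characters that open a new branch:
  "229752" → 6 new (2, 2, 9, 7, 5, 2)
  "81230908231" → 11 new (8, 1, 2, 3, 0, 9, 0, 8, 2, 3, 1)
  "2289447371" → prefix "22" already present; 8 new (8, 9, 4, 4, 7, 3, 7, 1)
  "81230908503" → prefix "81230908" already present; 3 new (5, 0, 3)
  "2213643" → prefix "22" already present; 5 new (1, 3, 6, 4, 3)
  "8123094" → prefix "812309" already present; 1 new (4)
  "22699942850" → prefix "22" already present; 9 new (6, 9, 9, 9, 4, 2, 8, 5, 0)
Total nodes = 6 + 11 + 8 + 3 + 5 + 1 + 9 = 43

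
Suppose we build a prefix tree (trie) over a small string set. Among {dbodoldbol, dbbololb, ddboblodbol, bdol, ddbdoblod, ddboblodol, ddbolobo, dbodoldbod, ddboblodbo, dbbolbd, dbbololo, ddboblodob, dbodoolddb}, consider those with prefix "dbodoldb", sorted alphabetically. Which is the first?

dbodoldbod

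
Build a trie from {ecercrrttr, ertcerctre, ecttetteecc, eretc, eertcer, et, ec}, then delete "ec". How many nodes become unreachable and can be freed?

0

Walk "ec" from the leaf back toward the root, removing each node that no remaining word uses.
Every node on "ec" is still needed (e.g. by "ecercrrttr"), so nothing is freed.
Nodes removed: 0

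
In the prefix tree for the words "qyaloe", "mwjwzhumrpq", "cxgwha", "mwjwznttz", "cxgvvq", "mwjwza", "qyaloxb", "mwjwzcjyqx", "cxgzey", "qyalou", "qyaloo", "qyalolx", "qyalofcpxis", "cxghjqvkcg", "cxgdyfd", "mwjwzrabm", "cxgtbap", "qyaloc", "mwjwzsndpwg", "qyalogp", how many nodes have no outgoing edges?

Leaves are exactly the stored words that no other stored word extends.
Those words: "cxgdyfd", "cxghjqvkcg", "cxgtbap", "cxgvvq", "cxgwha", "cxgzey", "mwjwza", "mwjwzcjyqx", "mwjwzhumrpq", "mwjwznttz", "mwjwzrabm", "mwjwzsndpwg", "qyaloc", "qyaloe", "qyalofcpxis", "qyalogp", "qyalolx", "qyaloo", "qyalou", "qyaloxb"
Leaf count: 20

20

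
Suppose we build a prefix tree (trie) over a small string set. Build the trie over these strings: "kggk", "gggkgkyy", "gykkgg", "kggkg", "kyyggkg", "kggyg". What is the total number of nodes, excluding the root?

Insert word by word; a character creates a node only if that edge doesn't already exist:
  "kggk" → 4 new (k, g, g, k)
  "gggkgkyy" → 8 new (g, g, g, k, g, k, y, y)
  "gykkgg" → prefix "g" already present; 5 new (y, k, k, g, g)
  "kggkg" → prefix "kggk" already present; 1 new (g)
  "kyyggkg" → prefix "k" already present; 6 new (y, y, g, g, k, g)
  "kggyg" → prefix "kgg" already present; 2 new (y, g)
Total nodes = 4 + 8 + 5 + 1 + 6 + 2 = 26

26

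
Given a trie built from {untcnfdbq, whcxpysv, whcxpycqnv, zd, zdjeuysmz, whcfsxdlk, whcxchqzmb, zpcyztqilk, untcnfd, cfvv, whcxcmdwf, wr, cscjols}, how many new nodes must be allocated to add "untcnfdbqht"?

Walking "untcnfdbqht" from the root, the first 9 characters ("untcnfdbq") follow existing edges; "h" is the first miss.
So 11 − 9 = 2 new nodes.

2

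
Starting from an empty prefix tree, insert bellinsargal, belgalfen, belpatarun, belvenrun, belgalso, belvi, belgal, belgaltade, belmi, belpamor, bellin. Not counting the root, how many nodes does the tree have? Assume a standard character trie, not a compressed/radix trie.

43

Insert word by word; a character creates a node only if that edge doesn't already exist:
  "bellinsargal" → 12 new (b, e, l, l, i, n, s, a, r, g, a, l)
  "belgalfen" → prefix "bel" already present; 6 new (g, a, l, f, e, n)
  "belpatarun" → prefix "bel" already present; 7 new (p, a, t, a, r, u, n)
  "belvenrun" → prefix "bel" already present; 6 new (v, e, n, r, u, n)
  "belgalso" → prefix "belgal" already present; 2 new (s, o)
  "belvi" → prefix "belv" already present; 1 new (i)
  "belgal" → prefix "belgal" already present; 0 new (none)
  "belgaltade" → prefix "belgal" already present; 4 new (t, a, d, e)
  "belmi" → prefix "bel" already present; 2 new (m, i)
  "belpamor" → prefix "belpa" already present; 3 new (m, o, r)
  "bellin" → prefix "bellin" already present; 0 new (none)
Total nodes = 12 + 6 + 7 + 6 + 2 + 1 + 0 + 4 + 2 + 3 + 0 = 43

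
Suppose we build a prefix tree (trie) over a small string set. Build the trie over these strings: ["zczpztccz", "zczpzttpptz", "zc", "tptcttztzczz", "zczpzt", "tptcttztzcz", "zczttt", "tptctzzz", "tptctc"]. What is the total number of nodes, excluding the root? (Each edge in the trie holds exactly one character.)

33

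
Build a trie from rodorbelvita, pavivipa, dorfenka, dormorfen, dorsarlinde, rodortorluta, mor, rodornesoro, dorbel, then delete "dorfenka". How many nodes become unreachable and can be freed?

5

Walk "dorfenka" from the leaf back toward the root, removing each node that no remaining word uses.
The suffix "fenka" (5 nodes) is used only by "dorfenka"; the node for "dor" still has the child "m", so pruning stops there.
Nodes removed: 5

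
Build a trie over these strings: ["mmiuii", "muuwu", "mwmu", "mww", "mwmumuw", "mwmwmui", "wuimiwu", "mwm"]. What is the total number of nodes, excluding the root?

Trie structure (* marks end of a word):
(root)
├─ m
│  ├─ m
│  │  └─ i
│  │     └─ u
│  │        └─ i
│  │           └─ i *
│  ├─ u
│  │  └─ u
│  │     └─ w
│  │        └─ u *
│  └─ w
│     ├─ m *
│     │  ├─ u *
│     │  │  └─ m
│     │  │     └─ u
│     │  │        └─ w *
│     │  └─ w
│     │     └─ m
│     │        └─ u
│     │           └─ i *
│     └─ w *
└─ w
   └─ u
      └─ i
         └─ m
            └─ i
               └─ w
                  └─ u *
Counting every labelled node above: 28.

28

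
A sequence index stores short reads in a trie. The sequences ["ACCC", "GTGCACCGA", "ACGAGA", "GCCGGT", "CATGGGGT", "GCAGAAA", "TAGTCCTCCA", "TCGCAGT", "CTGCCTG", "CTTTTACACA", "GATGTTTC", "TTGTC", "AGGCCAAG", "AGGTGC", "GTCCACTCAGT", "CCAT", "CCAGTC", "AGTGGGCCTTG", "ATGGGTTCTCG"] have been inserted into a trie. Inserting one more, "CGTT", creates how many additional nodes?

3

The longest prefix of "CGTT" already in the trie is "C" (length 1).
Each of the 3 remaining characters creates one node.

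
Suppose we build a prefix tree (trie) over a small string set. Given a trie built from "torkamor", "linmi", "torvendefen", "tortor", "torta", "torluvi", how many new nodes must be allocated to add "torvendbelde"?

"torvend" is already a path in the trie; the remaining "belde" must be added.
Each of the 5 remaining characters creates one node.

5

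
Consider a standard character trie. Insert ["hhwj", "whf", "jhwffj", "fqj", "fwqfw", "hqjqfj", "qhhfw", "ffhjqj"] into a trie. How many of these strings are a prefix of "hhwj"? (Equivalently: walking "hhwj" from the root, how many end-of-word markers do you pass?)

1

Walk "hhwj" from the root; an end-of-word marker is hit whenever a stored word is a prefix of "hhwj".
Prefixes of the query that are stored words: "hhwj"
Count: 1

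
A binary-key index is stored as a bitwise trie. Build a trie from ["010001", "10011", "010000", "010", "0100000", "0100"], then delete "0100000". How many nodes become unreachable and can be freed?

1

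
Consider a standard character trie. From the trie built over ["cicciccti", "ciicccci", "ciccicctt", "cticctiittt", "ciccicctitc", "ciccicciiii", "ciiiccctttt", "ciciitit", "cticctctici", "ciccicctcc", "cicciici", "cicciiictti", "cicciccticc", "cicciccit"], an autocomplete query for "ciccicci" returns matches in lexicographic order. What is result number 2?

cicciccit

Filter for "ciccicci…" and sort: "ciccicciiii", "cicciccit"
The 2nd is cicciccit.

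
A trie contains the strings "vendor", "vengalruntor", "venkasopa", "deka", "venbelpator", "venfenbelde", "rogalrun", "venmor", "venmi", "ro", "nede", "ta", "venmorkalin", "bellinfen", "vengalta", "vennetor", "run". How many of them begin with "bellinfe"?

Filter for entries beginning with "bellinfe":
Words under "bellinfe": bellinfen
Count: 1

1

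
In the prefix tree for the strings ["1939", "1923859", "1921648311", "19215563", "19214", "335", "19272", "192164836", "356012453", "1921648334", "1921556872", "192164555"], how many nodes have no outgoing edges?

A leaf is a node with no children — equivalently, the end of a word that is not a proper prefix of any other stored word.
Those words: "19214", "19215563", "1921556872", "192164555", "1921648311", "1921648334", "192164836", "1923859", "19272", "1939", "335", "356012453"
Leaf count: 12

12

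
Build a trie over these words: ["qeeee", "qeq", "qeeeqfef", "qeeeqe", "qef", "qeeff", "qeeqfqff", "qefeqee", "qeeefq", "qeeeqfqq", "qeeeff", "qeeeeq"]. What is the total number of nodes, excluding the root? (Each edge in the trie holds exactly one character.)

29

Insert word by word; a character creates a node only if that edge doesn't already exist:
  "qeeee" → 5 new (q, e, e, e, e)
  "qeq" → prefix "qe" already present; 1 new (q)
  "qeeeqfef" → prefix "qeee" already present; 4 new (q, f, e, f)
  "qeeeqe" → prefix "qeeeq" already present; 1 new (e)
  "qef" → prefix "qe" already present; 1 new (f)
  "qeeff" → prefix "qee" already present; 2 new (f, f)
  "qeeqfqff" → prefix "qee" already present; 5 new (q, f, q, f, f)
  "qefeqee" → prefix "qef" already present; 4 new (e, q, e, e)
  "qeeefq" → prefix "qeee" already present; 2 new (f, q)
  "qeeeqfqq" → prefix "qeeeqf" already present; 2 new (q, q)
  "qeeeff" → prefix "qeeef" already present; 1 new (f)
  "qeeeeq" → prefix "qeeee" already present; 1 new (q)
Total nodes = 5 + 1 + 4 + 1 + 1 + 2 + 5 + 4 + 2 + 2 + 1 + 1 = 29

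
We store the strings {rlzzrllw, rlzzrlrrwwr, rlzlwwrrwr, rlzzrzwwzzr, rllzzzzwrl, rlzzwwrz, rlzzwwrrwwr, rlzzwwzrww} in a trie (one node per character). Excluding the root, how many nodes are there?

For each word, the new-node count is its length minus the longest prefix already in the trie:
  "rlzzrllw" → 8 new (r, l, z, z, r, l, l, w)
  "rlzzrlrrwwr" → prefix "rlzzrl" already present; 5 new (r, r, w, w, r)
  "rlzlwwrrwr" → prefix "rlz" already present; 7 new (l, w, w, r, r, w, r)
  "rlzzrzwwzzr" → prefix "rlzzr" already present; 6 new (z, w, w, z, z, r)
  "rllzzzzwrl" → prefix "rl" already present; 8 new (l, z, z, z, z, w, r, l)
  "rlzzwwrz" → prefix "rlzz" already present; 4 new (w, w, r, z)
  "rlzzwwrrwwr" → prefix "rlzzwwr" already present; 4 new (r, w, w, r)
  "rlzzwwzrww" → prefix "rlzzww" already present; 4 new (z, r, w, w)
Total nodes = 8 + 5 + 7 + 6 + 8 + 4 + 4 + 4 = 46

46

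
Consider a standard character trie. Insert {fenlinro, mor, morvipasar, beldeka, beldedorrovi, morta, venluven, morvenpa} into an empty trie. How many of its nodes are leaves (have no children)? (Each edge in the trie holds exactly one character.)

7

A leaf is a node with no children — equivalently, the end of a word that is not a proper prefix of any other stored word.
Those words: "beldedorrovi", "beldeka", "fenlinro", "morta", "morvenpa", "morvipasar", "venluven"
Leaf count: 7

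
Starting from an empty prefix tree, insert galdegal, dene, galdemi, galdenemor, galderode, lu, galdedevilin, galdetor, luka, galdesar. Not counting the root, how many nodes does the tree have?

Trie structure (* marks end of a word):
(root)
├─ d
│  └─ e
│     └─ n
│        └─ e *
├─ g
│  └─ a
│     └─ l
│        └─ d
│           └─ e
│              ├─ d
│              │  └─ e
│              │     └─ v
│              │        └─ i
│              │           └─ l
│              │              └─ i
│              │                 └─ n *
│              ├─ g
│              │  └─ a
│              │     └─ l *
│              ├─ m
│              │  └─ i *
│              ├─ n
│              │  └─ e
│              │     └─ m
│              │        └─ o
│              │           └─ r *
│              ├─ r
│              │  └─ o
│              │     └─ d
│              │        └─ e *
│              ├─ s
│              │  └─ a
│              │     └─ r *
│              └─ t
│                 └─ o
│                    └─ r *
└─ l
   └─ u *
      └─ k
         └─ a *
Counting every labelled node above: 40.

40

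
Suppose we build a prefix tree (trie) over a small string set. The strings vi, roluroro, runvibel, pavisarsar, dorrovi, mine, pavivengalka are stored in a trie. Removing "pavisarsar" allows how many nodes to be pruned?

Walk "pavisarsar" from the leaf back toward the root, removing each node that no remaining word uses.
The suffix "sarsar" (6 nodes) is used only by "pavisarsar"; the node for "pavi" still has the child "v", so pruning stops there.
Nodes removed: 6

6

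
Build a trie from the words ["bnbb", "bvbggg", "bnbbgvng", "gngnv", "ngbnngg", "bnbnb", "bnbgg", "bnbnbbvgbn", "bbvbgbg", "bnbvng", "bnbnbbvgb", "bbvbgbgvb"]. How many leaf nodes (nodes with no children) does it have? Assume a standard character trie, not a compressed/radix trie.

8

A leaf is a node with no children — equivalently, the end of a word that is not a proper prefix of any other stored word.
Those words: "bbvbgbgvb", "bnbbgvng", "bnbgg", "bnbnbbvgbn", "bnbvng", "bvbggg", "gngnv", "ngbnngg"
Leaf count: 8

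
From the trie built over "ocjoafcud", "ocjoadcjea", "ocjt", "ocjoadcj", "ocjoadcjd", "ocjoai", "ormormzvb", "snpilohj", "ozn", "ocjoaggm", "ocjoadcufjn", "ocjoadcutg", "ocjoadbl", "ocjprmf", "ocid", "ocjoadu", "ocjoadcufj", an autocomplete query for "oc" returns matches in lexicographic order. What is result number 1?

DFS of the "oc" subtree visits, in order: "ocid", "ocjoadbl", "ocjoadcj", "ocjoadcjd", "ocjoadcjea", "ocjoadcufj", "ocjoadcufjn", "ocjoadcutg", "ocjoadu", "ocjoafcud", "ocjoaggm", "ocjoai", "ocjprmf", "ocjt"
The 1st is ocid.

ocid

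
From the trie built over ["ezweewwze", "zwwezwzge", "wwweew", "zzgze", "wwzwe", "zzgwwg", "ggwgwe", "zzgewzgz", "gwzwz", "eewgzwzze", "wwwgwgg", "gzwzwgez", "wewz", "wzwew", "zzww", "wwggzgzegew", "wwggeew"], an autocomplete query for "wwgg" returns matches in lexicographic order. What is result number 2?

wwggzgzegew

Words with prefix "wwgg", in lexicographic order: "wwggeew", "wwggzgzegew"
The 2nd is wwggzgzegew.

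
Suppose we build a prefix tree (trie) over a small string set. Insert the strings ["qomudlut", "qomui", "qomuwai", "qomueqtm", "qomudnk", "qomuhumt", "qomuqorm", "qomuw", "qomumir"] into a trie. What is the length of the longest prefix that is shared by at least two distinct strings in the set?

Equivalently: take the maximum, over all pairs, of their longest common prefix length.
e.g. "qomudlut" and "qomudnk" share the prefix "qomud" of length 5; no pair shares a longer one.
Longest shared-prefix length: 5

5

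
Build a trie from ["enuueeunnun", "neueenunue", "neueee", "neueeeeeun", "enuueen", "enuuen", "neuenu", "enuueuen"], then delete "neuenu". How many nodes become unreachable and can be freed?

Walk "neuenu" from the leaf back toward the root, removing each node that no remaining word uses.
The suffix "nu" (2 nodes) is used only by "neuenu"; the node for "neue" still has the child "e", so pruning stops there.
Nodes removed: 2

2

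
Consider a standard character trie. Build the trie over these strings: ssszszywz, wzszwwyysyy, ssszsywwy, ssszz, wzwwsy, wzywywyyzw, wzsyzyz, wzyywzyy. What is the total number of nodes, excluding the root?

Trace insertions, counting only characters that open a new branch:
  "ssszszywz" → 9 new (s, s, s, z, s, z, y, w, z)
  "wzszwwyysyy" → 11 new (w, z, s, z, w, w, y, y, s, y, y)
  "ssszsywwy" → prefix "ssszs" already present; 4 new (y, w, w, y)
  "ssszz" → prefix "sssz" already present; 1 new (z)
  "wzwwsy" → prefix "wz" already present; 4 new (w, w, s, y)
  "wzywywyyzw" → prefix "wz" already present; 8 new (y, w, y, w, y, y, z, w)
  "wzsyzyz" → prefix "wzs" already present; 4 new (y, z, y, z)
  "wzyywzyy" → prefix "wzy" already present; 5 new (y, w, z, y, y)
Total nodes = 9 + 11 + 4 + 1 + 4 + 8 + 4 + 5 = 46

46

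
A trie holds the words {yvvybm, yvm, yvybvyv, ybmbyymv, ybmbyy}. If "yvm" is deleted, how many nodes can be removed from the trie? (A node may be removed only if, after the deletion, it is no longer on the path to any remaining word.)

1

Walk "yvm" from the leaf back toward the root, removing each node that no remaining word uses.
The suffix "m" (1 node) is used only by "yvm"; the node for "yv" still has the child "v", so pruning stops there.
Nodes removed: 1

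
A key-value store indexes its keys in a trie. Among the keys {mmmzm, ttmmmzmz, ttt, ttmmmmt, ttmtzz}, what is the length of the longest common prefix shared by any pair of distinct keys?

Look for the deepest trie node that still has at least two words in its subtree.
e.g. "ttmmmmt" and "ttmmmzmz" share the prefix "ttmmm" of length 5; no pair shares a longer one.
Longest shared-prefix length: 5

5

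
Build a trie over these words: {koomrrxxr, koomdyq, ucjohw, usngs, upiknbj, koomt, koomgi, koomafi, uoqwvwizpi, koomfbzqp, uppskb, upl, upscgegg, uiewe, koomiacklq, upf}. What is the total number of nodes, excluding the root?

70

Trace insertions, counting only characters that open a new branch:
  "koomrrxxr" → 9 new (k, o, o, m, r, r, x, x, r)
  "koomdyq" → prefix "koom" already present; 3 new (d, y, q)
  "ucjohw" → 6 new (u, c, j, o, h, w)
  "usngs" → prefix "u" already present; 4 new (s, n, g, s)
  "upiknbj" → prefix "u" already present; 6 new (p, i, k, n, b, j)
  "koomt" → prefix "koom" already present; 1 new (t)
  "koomgi" → prefix "koom" already present; 2 new (g, i)
  "koomafi" → prefix "koom" already present; 3 new (a, f, i)
  "uoqwvwizpi" → prefix "u" already present; 9 new (o, q, w, v, w, i, z, p, i)
  "koomfbzqp" → prefix "koom" already present; 5 new (f, b, z, q, p)
  "uppskb" → prefix "up" already present; 4 new (p, s, k, b)
  "upl" → prefix "up" already present; 1 new (l)
  "upscgegg" → prefix "up" already present; 6 new (s, c, g, e, g, g)
  "uiewe" → prefix "u" already present; 4 new (i, e, w, e)
  "koomiacklq" → prefix "koom" already present; 6 new (i, a, c, k, l, q)
  "upf" → prefix "up" already present; 1 new (f)
Total nodes = 9 + 3 + 6 + 4 + 6 + 1 + 2 + 3 + 9 + 5 + 4 + 1 + 6 + 4 + 6 + 1 = 70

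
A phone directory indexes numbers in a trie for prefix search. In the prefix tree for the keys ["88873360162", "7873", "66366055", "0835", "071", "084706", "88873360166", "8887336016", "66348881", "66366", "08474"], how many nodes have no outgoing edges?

Leaves are exactly the stored words that no other stored word extends.
Those words: "071", "0835", "084706", "08474", "66348881", "66366055", "7873", "88873360162", "88873360166"
Leaf count: 9

9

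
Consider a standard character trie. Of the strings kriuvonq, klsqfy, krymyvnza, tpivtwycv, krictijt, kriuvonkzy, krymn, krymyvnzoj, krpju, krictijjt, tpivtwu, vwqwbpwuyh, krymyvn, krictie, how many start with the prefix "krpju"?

1

Filter for entries beginning with "krpju":
Matches: "krpju"
Count: 1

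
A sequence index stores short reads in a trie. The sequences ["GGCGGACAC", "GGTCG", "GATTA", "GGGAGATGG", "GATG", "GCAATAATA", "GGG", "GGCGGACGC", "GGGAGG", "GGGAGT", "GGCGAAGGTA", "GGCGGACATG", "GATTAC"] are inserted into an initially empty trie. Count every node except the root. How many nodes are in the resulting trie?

45

Count nodes per top-level branch (shared prefixes stored once):
  'G'-branch (GATG, GATTA, GATTAC, GCAATAATA, GGCGAAGGTA, GGCGGACAC, GGCGGACATG, GGCGGACGC, GGG, GGGAGATGG, GGGAGG, GGGAGT, GGTCG): 45 nodes
Sum: 45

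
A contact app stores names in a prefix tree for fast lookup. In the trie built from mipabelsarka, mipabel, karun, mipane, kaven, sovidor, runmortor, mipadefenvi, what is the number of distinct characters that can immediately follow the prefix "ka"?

2

Walk "ka" from the root, arriving at one node.
Characters that immediately follow "ka" among the stored strings: {r, v}.
That node has 2 child edges.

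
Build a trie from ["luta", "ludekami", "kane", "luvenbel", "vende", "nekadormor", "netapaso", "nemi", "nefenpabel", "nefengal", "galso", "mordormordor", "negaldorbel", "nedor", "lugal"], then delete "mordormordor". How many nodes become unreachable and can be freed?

12

A node on "mordormordor"'s path can go only if nothing else ends at it or branches off below it.
No other word shares any prefix with "mordormordor", so all 12 of its nodes go.
Nodes removed: 12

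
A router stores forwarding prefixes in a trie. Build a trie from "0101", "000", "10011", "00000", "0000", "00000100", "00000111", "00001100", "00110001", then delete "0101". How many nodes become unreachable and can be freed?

Walk "0101" from the leaf back toward the root, removing each node that no remaining word uses.
The suffix "101" (3 nodes) is used only by "0101"; the node for "0" still has the child "0", so pruning stops there.
Nodes removed: 3

3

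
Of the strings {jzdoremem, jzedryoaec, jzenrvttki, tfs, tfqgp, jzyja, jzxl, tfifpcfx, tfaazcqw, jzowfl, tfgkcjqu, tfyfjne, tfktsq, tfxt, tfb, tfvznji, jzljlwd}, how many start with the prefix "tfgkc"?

Filter for entries beginning with "tfgkc":
Words under "tfgkc": tfgkcjqu
Count: 1

1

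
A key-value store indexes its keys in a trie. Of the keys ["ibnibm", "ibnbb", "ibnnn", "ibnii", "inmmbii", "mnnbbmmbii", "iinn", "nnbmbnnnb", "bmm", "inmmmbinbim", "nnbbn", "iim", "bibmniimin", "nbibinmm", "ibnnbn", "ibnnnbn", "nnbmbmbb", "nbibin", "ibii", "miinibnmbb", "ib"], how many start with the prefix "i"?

12

Walk to "i"; the words in its subtree are exactly those with that prefix.
Words under "i": ib, ibii, ibnbb, ibnibm, ibnii, ibnnbn, ibnnn, ibnnnbn, iim, iinn, inmmbii, inmmmbinbim
Count: 12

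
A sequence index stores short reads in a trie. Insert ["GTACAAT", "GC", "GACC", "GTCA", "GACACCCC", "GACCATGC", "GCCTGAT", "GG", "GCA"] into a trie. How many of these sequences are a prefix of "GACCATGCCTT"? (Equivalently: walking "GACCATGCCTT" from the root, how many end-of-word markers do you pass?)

2

Walk "GACCATGCCTT" from the root; an end-of-word marker is hit whenever a stored word is a prefix of "GACCATGCCTT".
Prefixes of the query that are stored words: "GACC", "GACCATGC"
Count: 2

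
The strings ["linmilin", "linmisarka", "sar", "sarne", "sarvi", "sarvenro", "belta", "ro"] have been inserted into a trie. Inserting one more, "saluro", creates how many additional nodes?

4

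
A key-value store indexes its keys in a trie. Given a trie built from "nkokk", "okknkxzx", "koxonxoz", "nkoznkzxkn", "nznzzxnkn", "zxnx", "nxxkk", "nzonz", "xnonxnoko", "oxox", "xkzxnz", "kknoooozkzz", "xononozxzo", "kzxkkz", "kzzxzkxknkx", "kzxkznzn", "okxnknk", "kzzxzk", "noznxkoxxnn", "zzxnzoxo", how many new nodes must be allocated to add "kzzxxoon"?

4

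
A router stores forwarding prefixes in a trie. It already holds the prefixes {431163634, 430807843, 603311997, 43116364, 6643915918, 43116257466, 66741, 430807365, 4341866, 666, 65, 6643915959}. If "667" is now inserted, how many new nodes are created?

0

"667" is already a full path in the trie; only an end-marker is added.
No new nodes are needed: 0.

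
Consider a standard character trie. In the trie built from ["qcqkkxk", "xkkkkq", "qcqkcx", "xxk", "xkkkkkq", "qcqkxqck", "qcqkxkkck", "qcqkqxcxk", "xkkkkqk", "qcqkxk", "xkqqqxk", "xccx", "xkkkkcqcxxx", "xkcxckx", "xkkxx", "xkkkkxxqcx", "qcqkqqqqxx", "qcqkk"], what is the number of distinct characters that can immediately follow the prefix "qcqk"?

4

Follow the path "qcqk" to its node, then look at its outgoing edges.
Characters that immediately follow "qcqk" among the stored strings: {c, k, q, x}.
That node has 4 child edges.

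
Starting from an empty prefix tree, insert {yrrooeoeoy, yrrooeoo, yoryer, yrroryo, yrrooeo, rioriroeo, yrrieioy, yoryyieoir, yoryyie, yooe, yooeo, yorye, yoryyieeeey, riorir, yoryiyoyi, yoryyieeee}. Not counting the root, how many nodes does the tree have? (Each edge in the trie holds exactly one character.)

For each word, the new-node count is its length minus the longest prefix already in the trie:
  "yrrooeoeoy" → 10 new (y, r, r, o, o, e, o, e, o, y)
  "yrrooeoo" → prefix "yrrooeo" already present; 1 new (o)
  "yoryer" → prefix "y" already present; 5 new (o, r, y, e, r)
  "yrroryo" → prefix "yrro" already present; 3 new (r, y, o)
  "yrrooeo" → prefix "yrrooeo" already present; 0 new (none)
  "rioriroeo" → 9 new (r, i, o, r, i, r, o, e, o)
  "yrrieioy" → prefix "yrr" already present; 5 new (i, e, i, o, y)
  "yoryyieoir" → prefix "yory" already present; 6 new (y, i, e, o, i, r)
  "yoryyie" → prefix "yoryyie" already present; 0 new (none)
  "yooe" → prefix "yo" already present; 2 new (o, e)
  "yooeo" → prefix "yooe" already present; 1 new (o)
  "yorye" → prefix "yorye" already present; 0 new (none)
  "yoryyieeeey" → prefix "yoryyie" already present; 4 new (e, e, e, y)
  "riorir" → prefix "riorir" already present; 0 new (none)
  "yoryiyoyi" → prefix "yory" already present; 5 new (i, y, o, y, i)
  "yoryyieeee" → prefix "yoryyieeee" already present; 0 new (none)
Total nodes = 10 + 1 + 5 + 3 + 0 + 9 + 5 + 6 + 0 + 2 + 1 + 0 + 4 + 0 + 5 + 0 = 51

51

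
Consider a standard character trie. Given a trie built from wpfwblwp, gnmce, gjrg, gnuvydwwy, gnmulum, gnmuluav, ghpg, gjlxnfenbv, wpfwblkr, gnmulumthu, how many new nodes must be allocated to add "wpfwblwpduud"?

4

The longest prefix of "wpfwblwpduud" already in the trie is "wpfwblwp" (length 8).
New nodes needed: |"wpfwblwpduud"| − 8 = 12 − 8 = 4.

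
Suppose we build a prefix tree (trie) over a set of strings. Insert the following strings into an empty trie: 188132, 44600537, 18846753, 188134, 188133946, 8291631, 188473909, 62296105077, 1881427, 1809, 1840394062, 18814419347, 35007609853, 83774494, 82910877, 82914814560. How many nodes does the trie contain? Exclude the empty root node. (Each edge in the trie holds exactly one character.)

Insert word by word; a character creates a node only if that edge doesn't already exist:
  "188132" → 6 new (1, 8, 8, 1, 3, 2)
  "44600537" → 8 new (4, 4, 6, 0, 0, 5, 3, 7)
  "18846753" → prefix "188" already present; 5 new (4, 6, 7, 5, 3)
  "188134" → prefix "18813" already present; 1 new (4)
  "188133946" → prefix "18813" already present; 4 new (3, 9, 4, 6)
  "8291631" → 7 new (8, 2, 9, 1, 6, 3, 1)
  "188473909" → prefix "1884" already present; 5 new (7, 3, 9, 0, 9)
  "62296105077" → 11 new (6, 2, 2, 9, 6, 1, 0, 5, 0, 7, 7)
  "1881427" → prefix "1881" already present; 3 new (4, 2, 7)
  "1809" → prefix "18" already present; 2 new (0, 9)
  "1840394062" → prefix "18" already present; 8 new (4, 0, 3, 9, 4, 0, 6, 2)
  "18814419347" → prefix "18814" already present; 6 new (4, 1, 9, 3, 4, 7)
  "35007609853" → 11 new (3, 5, 0, 0, 7, 6, 0, 9, 8, 5, 3)
  "83774494" → prefix "8" already present; 7 new (3, 7, 7, 4, 4, 9, 4)
  "82910877" → prefix "8291" already present; 4 new (0, 8, 7, 7)
  "82914814560" → prefix "8291" already present; 7 new (4, 8, 1, 4, 5, 6, 0)
Total nodes = 6 + 8 + 5 + 1 + 4 + 7 + 5 + 11 + 3 + 2 + 8 + 6 + 11 + 7 + 4 + 7 = 95

95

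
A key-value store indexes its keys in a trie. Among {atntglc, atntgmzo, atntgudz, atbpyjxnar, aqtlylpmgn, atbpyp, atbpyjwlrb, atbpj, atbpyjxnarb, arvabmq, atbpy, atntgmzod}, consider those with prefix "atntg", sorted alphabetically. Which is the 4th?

atntgudz

Words with prefix "atntg", in lexicographic order: "atntglc", "atntgmzo", "atntgmzod", "atntgudz"
The 4th is atntgudz.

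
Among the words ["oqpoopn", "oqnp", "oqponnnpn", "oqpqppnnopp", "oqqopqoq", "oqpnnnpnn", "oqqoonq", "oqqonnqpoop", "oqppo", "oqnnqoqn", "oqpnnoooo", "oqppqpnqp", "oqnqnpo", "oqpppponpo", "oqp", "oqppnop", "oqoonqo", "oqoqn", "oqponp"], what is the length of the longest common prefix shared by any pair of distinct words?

The deepest shared node is where two words last agree before diverging.
e.g. "oqpnnnpnn" and "oqpnnoooo" share the prefix "oqpnn" of length 5; no pair shares a longer one.
Longest shared-prefix length: 5

5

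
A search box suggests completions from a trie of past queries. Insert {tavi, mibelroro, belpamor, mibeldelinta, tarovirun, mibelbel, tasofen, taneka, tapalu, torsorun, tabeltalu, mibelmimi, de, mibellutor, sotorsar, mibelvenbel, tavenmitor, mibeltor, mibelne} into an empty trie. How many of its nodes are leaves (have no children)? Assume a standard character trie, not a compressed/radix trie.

19

A leaf is a node with no children — equivalently, the end of a word that is not a proper prefix of any other stored word.
Those words: "belpamor", "de", "mibelbel", "mibeldelinta", "mibellutor", "mibelmimi", "mibelne", "mibelroro", "mibeltor", "mibelvenbel", "sotorsar", "tabeltalu", "taneka", "tapalu", "tarovirun", "tasofen", "tavenmitor", "tavi", "torsorun"
Leaf count: 19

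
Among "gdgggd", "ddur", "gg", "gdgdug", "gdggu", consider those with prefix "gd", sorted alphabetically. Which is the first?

Words with prefix "gd", in lexicographic order: "gdgdug", "gdgggd", "gdggu"
Position 1: gdgdug

gdgdug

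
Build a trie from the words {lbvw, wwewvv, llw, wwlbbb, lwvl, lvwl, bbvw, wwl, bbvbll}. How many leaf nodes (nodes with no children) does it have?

A leaf is a node with no children — equivalently, the end of a word that is not a proper prefix of any other stored word.
Those words: "bbvbll", "bbvw", "lbvw", "llw", "lvwl", "lwvl", "wwewvv", "wwlbbb"
Leaf count: 8

8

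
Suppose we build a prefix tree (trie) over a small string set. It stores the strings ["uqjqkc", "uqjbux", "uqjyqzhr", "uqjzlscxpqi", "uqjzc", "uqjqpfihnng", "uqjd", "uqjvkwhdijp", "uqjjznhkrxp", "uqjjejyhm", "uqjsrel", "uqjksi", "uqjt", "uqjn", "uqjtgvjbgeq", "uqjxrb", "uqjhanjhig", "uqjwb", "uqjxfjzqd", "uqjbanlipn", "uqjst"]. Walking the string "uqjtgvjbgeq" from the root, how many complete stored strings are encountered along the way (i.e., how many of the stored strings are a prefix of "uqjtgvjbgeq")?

2

Walk "uqjtgvjbgeq" from the root; an end-of-word marker is hit whenever a stored word is a prefix of "uqjtgvjbgeq".
Prefixes of the query that are stored words: "uqjt", "uqjtgvjbgeq"
Count: 2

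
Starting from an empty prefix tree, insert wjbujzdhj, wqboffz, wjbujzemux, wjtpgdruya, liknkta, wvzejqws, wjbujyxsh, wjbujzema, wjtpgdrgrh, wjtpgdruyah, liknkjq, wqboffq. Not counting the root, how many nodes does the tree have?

53

Count nodes per top-level branch (shared prefixes stored once):
  'l'-branch (liknkjq, liknkta): 9 nodes
  'w'-branch (wjbujyxsh, wjbujzdhj, wjbujzema, wjbujzemux, wjtpgdrgrh, wjtpgdruya, wjtpgdruyah, wqboffq, wqboffz, wvzejqws): 44 nodes
Sum: 53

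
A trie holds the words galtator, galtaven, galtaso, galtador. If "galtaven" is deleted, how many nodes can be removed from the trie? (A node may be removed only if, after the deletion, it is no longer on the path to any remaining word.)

A node on "galtaven"'s path can go only if nothing else ends at it or branches off below it.
The suffix "ven" (3 nodes) is used only by "galtaven"; the node for "galta" still has the child "t", so pruning stops there.
Nodes removed: 3

3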